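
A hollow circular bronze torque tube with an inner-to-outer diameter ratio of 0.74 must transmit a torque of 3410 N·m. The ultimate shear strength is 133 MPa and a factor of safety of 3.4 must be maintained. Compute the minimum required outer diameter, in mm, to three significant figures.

d_o = 85.9 mm

τ_allow = 133/3.4 = 39.12 MPa.
For a hollow shaft τ = 16T/[πd_o³(1−k⁴)] with k = 0.74, so 1−k⁴ = 0.7001.
d_o³ = 16T/[π τ_allow (1−k⁴)] = 16×3410000/(π×39.12×0.7001) = 634100 mm³.
d_o = 85.91 mm.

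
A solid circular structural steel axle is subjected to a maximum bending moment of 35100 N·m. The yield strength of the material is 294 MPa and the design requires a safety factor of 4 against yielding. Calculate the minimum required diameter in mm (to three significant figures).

σ_allow = 294/4 = 73.50 MPa.
For a solid circular section σ = 32M/(πd³), so d³ = 32M/(π σ_allow) = 32×3.5100×10^7/(π×73.50) = 4.864×10^6 mm³.
d = 169.4 mm.

d = 169 mm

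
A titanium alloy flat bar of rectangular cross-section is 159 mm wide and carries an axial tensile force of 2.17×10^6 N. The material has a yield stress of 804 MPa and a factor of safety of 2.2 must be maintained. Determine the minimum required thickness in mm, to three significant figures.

t = 37.3 mm

σ_allow = 804/2.2 = 365.5 MPa.
Required area A = F/σ_allow = 2170000/365.5 = 5938 mm².
t = A/w = 5938/159 = 37.34 mm.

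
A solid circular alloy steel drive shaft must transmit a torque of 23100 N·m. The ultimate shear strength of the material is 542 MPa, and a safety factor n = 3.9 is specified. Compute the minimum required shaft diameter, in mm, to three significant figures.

Allowable shear stress τ_allow = 542/3.9 = 139.0 MPa.
For a solid shaft τ = 16T/(πd³), so d³ = 16T/(π τ_allow) = 16×2.3100×10^7/(π×139.0) = 846500 mm³.
d = (846500)^(1/3) = 94.60 mm.

d = 94.6 mm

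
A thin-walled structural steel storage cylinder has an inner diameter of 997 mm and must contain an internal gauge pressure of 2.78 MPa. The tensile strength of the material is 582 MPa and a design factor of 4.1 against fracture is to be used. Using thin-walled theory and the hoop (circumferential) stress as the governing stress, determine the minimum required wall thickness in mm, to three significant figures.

t = 9.76 mm

σ_allow = 582/4.1 = 142.0 MPa.
Hoop stress σ_h = pD/(2t), so t = pD/(2σ_allow) = 2.78×997/(2×142.0) = 9.763 mm.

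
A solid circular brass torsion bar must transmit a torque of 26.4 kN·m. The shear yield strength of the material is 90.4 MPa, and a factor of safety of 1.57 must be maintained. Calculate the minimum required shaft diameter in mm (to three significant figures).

Allowable shear stress τ_allow = 90.4/1.57 = 57.58 MPa.
For a solid shaft τ = 16T/(πd³), so d³ = 16T/(π τ_allow) = 16×2.6400×10^7/(π×57.58) = 2.335×10^6 mm³.
d = (2.335×10^6)^(1/3) = 132.7 mm.

d = 133 mm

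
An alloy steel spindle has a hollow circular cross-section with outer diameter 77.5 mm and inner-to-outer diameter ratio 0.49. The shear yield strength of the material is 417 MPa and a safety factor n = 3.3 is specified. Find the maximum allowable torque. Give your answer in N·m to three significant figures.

T_allow = 10900 N·m

τ_allow = 417/3.3 = 126.4 MPa.
For a hollow shaft T_allow = τ_allow·πd_o³(1−k⁴)/16 with 1−k⁴ = 0.9424, so πd_o³(1−k⁴)/16 = 86130 mm³.
T_allow = 126.4×86130 = 1.088×10^7 N·mm = 10880 N·m.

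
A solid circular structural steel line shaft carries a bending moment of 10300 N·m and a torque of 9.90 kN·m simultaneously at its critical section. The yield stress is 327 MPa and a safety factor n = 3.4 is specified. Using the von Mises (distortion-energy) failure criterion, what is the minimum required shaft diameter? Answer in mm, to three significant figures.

σ_allow = σ_y/n = 327/3.4 = 96.18 MPa.
For a solid shaft σ_b = 32M/(πd³) and τ = 16T/(πd³), so the von Mises stress is σ' = (16/πd³)·√(4M²+3T²).
√(4M²+3T²) = √(4×(1.030×10^7)² + 3×(9.900×10^6)²) = 2.680×10^7 N·mm.
d³ = 16×2.680×10^7/(π×96.18) = 1.419×10^6 mm³.
d = 112.4 mm.

d = 112 mm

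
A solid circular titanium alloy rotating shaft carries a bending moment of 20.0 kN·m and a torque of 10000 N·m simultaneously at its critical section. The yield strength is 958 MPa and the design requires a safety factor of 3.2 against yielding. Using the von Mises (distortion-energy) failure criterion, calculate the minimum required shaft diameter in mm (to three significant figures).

d = 90.5 mm

σ_allow = σ_y/n = 958/3.2 = 299.4 MPa.
For a solid shaft σ_b = 32M/(πd³) and τ = 16T/(πd³), so the von Mises stress is σ' = (16/πd³)·√(4M²+3T²).
√(4M²+3T²) = √(4×(2.000×10^7)² + 3×(1.000×10^7)²) = 4.359×10^7 N·mm.
d³ = 16×4.359×10^7/(π×299.4) = 741500 mm³.
d = 90.51 mm.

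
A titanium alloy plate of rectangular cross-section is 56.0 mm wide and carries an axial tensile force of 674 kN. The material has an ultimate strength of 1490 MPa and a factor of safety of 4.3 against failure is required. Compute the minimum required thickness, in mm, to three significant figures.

t = 34.7 mm

σ_allow = 1490/4.3 = 346.5 MPa.
Required area A = F/σ_allow = 674000/346.5 = 1945 mm².
t = A/w = 1945/56.0 = 34.73 mm.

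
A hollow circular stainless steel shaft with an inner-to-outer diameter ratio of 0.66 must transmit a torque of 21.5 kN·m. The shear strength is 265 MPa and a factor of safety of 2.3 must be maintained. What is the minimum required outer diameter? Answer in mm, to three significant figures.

d_o = 105 mm

τ_allow = 265/2.3 = 115.2 MPa.
For a hollow shaft τ = 16T/[πd_o³(1−k⁴)] with k = 0.66, so 1−k⁴ = 0.8103.
d_o³ = 16T/[π τ_allow (1−k⁴)] = 16×2.1500×10^7/(π×115.2×0.8103) = 1.173×10^6 mm³.
d_o = 105.5 mm.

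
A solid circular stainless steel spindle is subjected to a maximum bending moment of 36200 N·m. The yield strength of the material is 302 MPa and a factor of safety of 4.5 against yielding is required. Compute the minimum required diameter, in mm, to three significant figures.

d = 176 mm

σ_allow = 302/4.5 = 67.11 MPa.
For a solid circular section σ = 32M/(πd³), so d³ = 32M/(π σ_allow) = 32×3.6200×10^7/(π×67.11) = 5.494×10^6 mm³.
d = 176.5 mm.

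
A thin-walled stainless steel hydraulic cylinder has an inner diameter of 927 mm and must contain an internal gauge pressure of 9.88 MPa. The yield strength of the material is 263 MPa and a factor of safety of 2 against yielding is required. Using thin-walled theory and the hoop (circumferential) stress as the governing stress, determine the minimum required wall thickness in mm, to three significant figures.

σ_allow = 263/2 = 131.5 MPa.
Hoop stress σ_h = pD/(2t), so t = pD/(2σ_allow) = 9.88×927/(2×131.5) = 34.82 mm.

t = 34.8 mm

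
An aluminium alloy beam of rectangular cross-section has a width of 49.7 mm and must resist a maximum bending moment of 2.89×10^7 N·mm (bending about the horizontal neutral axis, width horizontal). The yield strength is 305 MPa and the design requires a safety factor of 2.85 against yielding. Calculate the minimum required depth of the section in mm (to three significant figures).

σ_allow = 305/2.85 = 107.0 MPa.
For a rectangular section σ = 6M/(bh²), so h² = 6M/(b σ_allow) = 6×2.8900×10^7/(49.7×107.0) = 32600 mm².
h = 180.6 mm.

h = 181 mm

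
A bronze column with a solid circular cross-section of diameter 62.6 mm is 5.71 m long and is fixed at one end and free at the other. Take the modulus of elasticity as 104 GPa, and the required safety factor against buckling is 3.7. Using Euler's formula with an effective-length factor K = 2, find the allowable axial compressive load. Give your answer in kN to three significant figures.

I = πd⁴/64 = π×62.6⁴/64 = 753800 mm⁴.
Effective length L_e = KL = 2×5.71 m = 11420 mm.
Euler critical load P_cr = π²EI/L_e² = π²×104000×753800/11420² = 5933 N.
P_allow = P_cr/n = 5933/3.7 = 1603 N.

P_allow = 1.60 kN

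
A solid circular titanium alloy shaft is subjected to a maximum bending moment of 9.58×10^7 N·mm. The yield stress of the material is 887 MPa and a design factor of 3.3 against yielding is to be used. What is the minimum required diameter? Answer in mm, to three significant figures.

d = 154 mm

σ_allow = 887/3.3 = 268.8 MPa.
For a solid circular section σ = 32M/(πd³), so d³ = 32M/(π σ_allow) = 32×9.5800×10^7/(π×268.8) = 3.630×10^6 mm³.
d = 153.7 mm.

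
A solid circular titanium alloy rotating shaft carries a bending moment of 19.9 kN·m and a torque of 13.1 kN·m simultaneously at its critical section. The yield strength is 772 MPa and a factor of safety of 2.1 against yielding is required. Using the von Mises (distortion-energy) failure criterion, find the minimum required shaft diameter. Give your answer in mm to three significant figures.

d = 85.9 mm

σ_allow = σ_y/n = 772/2.1 = 367.6 MPa.
For a solid shaft σ_b = 32M/(πd³) and τ = 16T/(πd³), so the von Mises stress is σ' = (16/πd³)·√(4M²+3T²).
√(4M²+3T²) = √(4×(1.990×10^7)² + 3×(1.310×10^7)²) = 4.581×10^7 N·mm.
d³ = 16×4.581×10^7/(π×367.6) = 634700 mm³.
d = 85.94 mm.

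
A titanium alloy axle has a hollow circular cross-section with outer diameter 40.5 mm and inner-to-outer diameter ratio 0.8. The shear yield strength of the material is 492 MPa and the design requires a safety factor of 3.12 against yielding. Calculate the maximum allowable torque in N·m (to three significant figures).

τ_allow = 492/3.12 = 157.7 MPa.
For a hollow shaft T_allow = τ_allow·πd_o³(1−k⁴)/16 with 1−k⁴ = 0.5904, so πd_o³(1−k⁴)/16 = 7701 mm³.
T_allow = 157.7×7701 = 1.214×10^6 N·mm = 1214 N·m.

T_allow = 1210 N·m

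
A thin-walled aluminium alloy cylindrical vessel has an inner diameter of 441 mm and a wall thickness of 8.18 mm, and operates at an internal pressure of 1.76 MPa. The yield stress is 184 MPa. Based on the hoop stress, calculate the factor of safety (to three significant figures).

n = 3.88

σ_h = pD/(2t) = 1.76×441/(2×8.18) = 47.44 MPa.
n = 184/47.44 = 3.878.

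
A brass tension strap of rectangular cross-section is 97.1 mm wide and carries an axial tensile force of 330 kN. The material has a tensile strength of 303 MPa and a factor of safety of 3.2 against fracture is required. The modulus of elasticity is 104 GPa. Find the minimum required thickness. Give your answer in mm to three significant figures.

t = 35.9 mm

σ_allow = 303/3.2 = 94.69 MPa.
Required area A = F/σ_allow = 330000/94.69 = 3485 mm².
t = A/w = 3485/97.1 = 35.89 mm.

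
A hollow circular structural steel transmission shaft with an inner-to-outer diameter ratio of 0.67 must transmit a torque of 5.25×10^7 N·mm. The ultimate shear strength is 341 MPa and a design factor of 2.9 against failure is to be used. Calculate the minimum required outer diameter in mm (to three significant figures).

τ_allow = 341/2.9 = 117.6 MPa.
For a hollow shaft τ = 16T/[πd_o³(1−k⁴)] with k = 0.67, so 1−k⁴ = 0.7985.
d_o³ = 16T/[π τ_allow (1−k⁴)] = 16×5.2500×10^7/(π×117.6×0.7985) = 2.848×10^6 mm³.
d_o = 141.7 mm.

d_o = 142 mm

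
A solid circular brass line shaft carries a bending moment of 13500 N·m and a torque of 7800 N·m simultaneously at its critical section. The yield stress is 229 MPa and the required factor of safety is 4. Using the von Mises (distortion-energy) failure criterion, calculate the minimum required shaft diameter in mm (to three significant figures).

σ_allow = σ_y/n = 229/4 = 57.25 MPa.
For a solid shaft σ_b = 32M/(πd³) and τ = 16T/(πd³), so the von Mises stress is σ' = (16/πd³)·√(4M²+3T²).
√(4M²+3T²) = √(4×(1.350×10^7)² + 3×(7.800×10^6)²) = 3.019×10^7 N·mm.
d³ = 16×3.019×10^7/(π×57.25) = 2.686×10^6 mm³.
d = 139.0 mm.

d = 139 mm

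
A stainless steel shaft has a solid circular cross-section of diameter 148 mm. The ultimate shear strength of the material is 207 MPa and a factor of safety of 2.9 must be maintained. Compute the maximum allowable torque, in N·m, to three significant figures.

τ_allow = 207/2.9 = 71.38 MPa.
For a solid shaft T_allow = τ_allow·πd³/16; πd³/16 = π×148³/16 = 636500 mm³.
T_allow = 71.38×636500 = 4.543×10^7 N·mm = 45430 N·m.

T_allow = 45400 N·m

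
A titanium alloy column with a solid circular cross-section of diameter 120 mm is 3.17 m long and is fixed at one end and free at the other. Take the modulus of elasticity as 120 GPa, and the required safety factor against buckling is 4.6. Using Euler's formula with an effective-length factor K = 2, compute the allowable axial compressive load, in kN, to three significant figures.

P_allow = 65.2 kN

I = πd⁴/64 = π×120⁴/64 = 1.018×10^7 mm⁴.
Effective length L_e = KL = 2×3.17 m = 6340 mm.
Euler critical load P_cr = π²EI/L_e² = π²×120000×1.018×10^7/6340² = 299900 N.
P_allow = P_cr/n = 299900/4.6 = 65200 N.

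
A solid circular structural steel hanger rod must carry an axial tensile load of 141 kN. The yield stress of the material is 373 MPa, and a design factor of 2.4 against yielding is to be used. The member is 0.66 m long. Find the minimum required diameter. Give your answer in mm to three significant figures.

Allowable stress σ_allow = 373/2.4 = 155.4 MPa.
Required area A = F/σ_allow = 141000/155.4 = 907.2 mm².
A = πd²/4 → d = √(4A/π) = 33.99 mm.

d = 34.0 mm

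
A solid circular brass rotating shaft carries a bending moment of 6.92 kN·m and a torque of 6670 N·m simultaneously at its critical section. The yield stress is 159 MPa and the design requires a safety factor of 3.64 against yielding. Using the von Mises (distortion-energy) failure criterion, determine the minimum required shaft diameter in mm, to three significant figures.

d = 128 mm

σ_allow = σ_y/n = 159/3.64 = 43.68 MPa.
For a solid shaft σ_b = 32M/(πd³) and τ = 16T/(πd³), so the von Mises stress is σ' = (16/πd³)·√(4M²+3T²).
√(4M²+3T²) = √(4×(6.920×10^6)² + 3×(6.670×10^6)²) = 1.803×10^7 N·mm.
d³ = 16×1.803×10^7/(π×43.68) = 2.102×10^6 mm³.
d = 128.1 mm.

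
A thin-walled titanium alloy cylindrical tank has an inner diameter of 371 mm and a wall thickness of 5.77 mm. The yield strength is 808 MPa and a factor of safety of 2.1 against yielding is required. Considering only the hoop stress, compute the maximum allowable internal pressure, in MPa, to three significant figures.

p_allow = 12.0 MPa

σ_allow = 808/2.1 = 384.8 MPa.
σ_h = pD/(2t) → p_allow = 2σ_allow t/D = 2×384.8×5.77/371 = 11.97 MPa.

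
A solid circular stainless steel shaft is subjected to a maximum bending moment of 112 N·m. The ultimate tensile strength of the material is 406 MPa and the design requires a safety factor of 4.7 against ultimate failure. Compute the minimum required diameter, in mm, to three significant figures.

σ_allow = 406/4.7 = 86.38 MPa.
For a solid circular section σ = 32M/(πd³), so d³ = 32M/(π σ_allow) = 32×112000/(π×86.38) = 13210 mm³.
d = 23.64 mm.

d = 23.6 mm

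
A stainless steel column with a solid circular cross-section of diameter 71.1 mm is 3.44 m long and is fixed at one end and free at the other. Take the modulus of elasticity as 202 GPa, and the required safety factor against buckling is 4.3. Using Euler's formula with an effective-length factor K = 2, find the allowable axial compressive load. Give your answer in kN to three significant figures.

P_allow = 12.3 kN

I = πd⁴/64 = π×71.1⁴/64 = 1.254×10^6 mm⁴.
Effective length L_e = KL = 2×3.44 m = 6880 mm.
Euler critical load P_cr = π²EI/L_e² = π²×202000×1.254×10^6/6880² = 52840 N.
P_allow = P_cr/n = 52840/4.3 = 12290 N.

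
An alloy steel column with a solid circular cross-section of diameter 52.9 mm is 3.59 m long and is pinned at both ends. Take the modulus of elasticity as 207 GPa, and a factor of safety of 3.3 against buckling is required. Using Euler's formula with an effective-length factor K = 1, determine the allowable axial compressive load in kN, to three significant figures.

P_allow = 18.5 kN

I = πd⁴/64 = π×52.9⁴/64 = 384400 mm⁴.
Effective length L_e = KL = 1×3.59 m = 3590 mm.
Euler critical load P_cr = π²EI/L_e² = π²×207000×384400/3590² = 60940 N.
P_allow = P_cr/n = 60940/3.3 = 18470 N.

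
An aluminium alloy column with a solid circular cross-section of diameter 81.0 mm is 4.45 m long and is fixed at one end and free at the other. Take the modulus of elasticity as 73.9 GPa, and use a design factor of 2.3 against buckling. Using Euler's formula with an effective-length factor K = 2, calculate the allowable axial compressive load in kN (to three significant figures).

I = πd⁴/64 = π×81.0⁴/64 = 2.113×10^6 mm⁴.
Effective length L_e = KL = 2×4.45 m = 8900 mm.
Euler critical load P_cr = π²EI/L_e² = π²×73900×2.113×10^6/8900² = 19460 N.
P_allow = P_cr/n = 19460/2.3 = 8460 N.

P_allow = 8.46 kN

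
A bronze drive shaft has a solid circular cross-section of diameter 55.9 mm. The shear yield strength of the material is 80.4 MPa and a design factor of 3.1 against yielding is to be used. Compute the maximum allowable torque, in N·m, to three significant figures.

τ_allow = 80.4/3.1 = 25.94 MPa.
For a solid shaft T_allow = τ_allow·πd³/16; πd³/16 = π×55.9³/16 = 34300 mm³.
T_allow = 25.94×34300 = 889500 N·mm = 889.5 N·m.

T_allow = 890 N·m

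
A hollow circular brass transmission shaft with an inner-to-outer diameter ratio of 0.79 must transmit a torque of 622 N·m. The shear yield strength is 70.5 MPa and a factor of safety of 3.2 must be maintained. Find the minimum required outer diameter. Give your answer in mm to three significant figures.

d_o = 61.8 mm

τ_allow = 70.5/3.2 = 22.03 MPa.
For a hollow shaft τ = 16T/[πd_o³(1−k⁴)] with k = 0.79, so 1−k⁴ = 0.6105.
d_o³ = 16T/[π τ_allow (1−k⁴)] = 16×622000/(π×22.03×0.6105) = 235500 mm³.
d_o = 61.76 mm.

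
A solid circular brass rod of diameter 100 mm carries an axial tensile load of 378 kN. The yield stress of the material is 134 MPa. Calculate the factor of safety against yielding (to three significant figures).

A = πd²/4 = 7854 mm².
σ = F/A = 378000/7854 = 48.13 MPa.
n = 134/48.13 = 2.784.

n = 2.78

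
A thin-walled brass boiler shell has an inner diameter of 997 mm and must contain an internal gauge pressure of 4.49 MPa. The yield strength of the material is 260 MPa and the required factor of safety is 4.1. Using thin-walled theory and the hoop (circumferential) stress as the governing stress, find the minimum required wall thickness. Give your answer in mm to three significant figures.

t = 35.3 mm

σ_allow = 260/4.1 = 63.41 MPa.
Hoop stress σ_h = pD/(2t), so t = pD/(2σ_allow) = 4.49×997/(2×63.41) = 35.30 mm.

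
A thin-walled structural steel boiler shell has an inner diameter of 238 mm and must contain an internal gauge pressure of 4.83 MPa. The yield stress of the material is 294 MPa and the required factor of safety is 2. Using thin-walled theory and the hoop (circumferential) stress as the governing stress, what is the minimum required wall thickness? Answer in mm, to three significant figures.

t = 3.91 mm

σ_allow = 294/2 = 147.0 MPa.
Hoop stress σ_h = pD/(2t), so t = pD/(2σ_allow) = 4.83×238/(2×147.0) = 3.910 mm.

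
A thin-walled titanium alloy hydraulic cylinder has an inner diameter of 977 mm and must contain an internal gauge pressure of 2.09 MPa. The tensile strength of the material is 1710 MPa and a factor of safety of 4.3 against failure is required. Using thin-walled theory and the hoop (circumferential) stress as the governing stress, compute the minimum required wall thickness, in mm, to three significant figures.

t = 2.57 mm

σ_allow = 1710/4.3 = 397.7 MPa.
Hoop stress σ_h = pD/(2t), so t = pD/(2σ_allow) = 2.09×977/(2×397.7) = 2.567 mm.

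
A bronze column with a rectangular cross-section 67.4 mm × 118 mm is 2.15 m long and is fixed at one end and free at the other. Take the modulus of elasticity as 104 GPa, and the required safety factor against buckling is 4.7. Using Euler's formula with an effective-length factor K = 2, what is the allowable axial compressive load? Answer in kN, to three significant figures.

Buckling occurs about the weak axis: I_min = h·b³/12 = 118×67.4³/12 = 3.011×10^6 mm⁴ (b = 67.4 mm is the smaller dimension).
Effective length L_e = KL = 2×2.15 m = 4300 mm.
Euler critical load P_cr = π²EI/L_e² = π²×104000×3.011×10^6/4300² = 167100 N.
P_allow = P_cr/n = 167100/4.7 = 35560 N.

P_allow = 35.6 kN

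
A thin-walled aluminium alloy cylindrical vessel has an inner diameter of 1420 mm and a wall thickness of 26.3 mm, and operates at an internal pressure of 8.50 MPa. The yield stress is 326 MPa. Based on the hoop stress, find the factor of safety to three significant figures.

n = 1.42

σ_h = pD/(2t) = 8.50×1420/(2×26.3) = 229.5 MPa.
n = 326/229.5 = 1.421.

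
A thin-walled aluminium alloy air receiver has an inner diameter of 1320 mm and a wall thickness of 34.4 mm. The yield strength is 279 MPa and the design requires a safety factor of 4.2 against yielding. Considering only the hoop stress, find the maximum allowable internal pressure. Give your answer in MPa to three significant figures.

σ_allow = 279/4.2 = 66.43 MPa.
σ_h = pD/(2t) → p_allow = 2σ_allow t/D = 2×66.43×34.4/1320 = 3.462 MPa.

p_allow = 3.46 MPa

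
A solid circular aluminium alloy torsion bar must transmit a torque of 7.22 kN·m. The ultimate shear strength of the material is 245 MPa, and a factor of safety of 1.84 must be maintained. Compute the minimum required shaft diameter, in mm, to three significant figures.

d = 65.1 mm

Allowable shear stress τ_allow = 245/1.84 = 133.2 MPa.
For a solid shaft τ = 16T/(πd³), so d³ = 16T/(π τ_allow) = 16×7220000/(π×133.2) = 276200 mm³.
d = (276200)^(1/3) = 65.12 mm.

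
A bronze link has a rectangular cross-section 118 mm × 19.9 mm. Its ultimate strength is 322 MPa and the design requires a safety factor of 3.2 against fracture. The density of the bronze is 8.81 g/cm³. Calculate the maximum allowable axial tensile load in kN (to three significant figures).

σ_allow = 322/3.2 = 100.6 MPa.
A = 118×19.9 = 2348 mm².
F_allow = σ_allow × A = 100.6×2348 = 236300 N.

F_allow = 236 kN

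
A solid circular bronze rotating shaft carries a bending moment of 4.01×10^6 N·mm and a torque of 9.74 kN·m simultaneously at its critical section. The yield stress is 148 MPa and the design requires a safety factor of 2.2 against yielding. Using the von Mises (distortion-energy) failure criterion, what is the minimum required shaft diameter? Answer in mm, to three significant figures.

σ_allow = σ_y/n = 148/2.2 = 67.27 MPa.
For a solid shaft σ_b = 32M/(πd³) and τ = 16T/(πd³), so the von Mises stress is σ' = (16/πd³)·√(4M²+3T²).
√(4M²+3T²) = √(4×(4.010×10^6)² + 3×(9.740×10^6)²) = 1.868×10^7 N·mm.
d³ = 16×1.868×10^7/(π×67.27) = 1.414×10^6 mm³.
d = 112.2 mm.

d = 112 mm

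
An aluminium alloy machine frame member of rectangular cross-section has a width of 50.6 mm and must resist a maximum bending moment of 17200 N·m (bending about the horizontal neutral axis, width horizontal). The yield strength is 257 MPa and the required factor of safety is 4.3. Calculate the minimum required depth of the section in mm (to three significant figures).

h = 185 mm

σ_allow = 257/4.3 = 59.77 MPa.
For a rectangular section σ = 6M/(bh²), so h² = 6M/(b σ_allow) = 6×1.7200×10^7/(50.6×59.77) = 34120 mm².
h = 184.7 mm.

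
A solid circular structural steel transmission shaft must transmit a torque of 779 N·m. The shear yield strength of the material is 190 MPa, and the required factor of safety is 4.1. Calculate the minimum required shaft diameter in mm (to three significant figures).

d = 44.1 mm

Allowable shear stress τ_allow = 190/4.1 = 46.34 MPa.
For a solid shaft τ = 16T/(πd³), so d³ = 16T/(π τ_allow) = 16×779000/(π×46.34) = 85610 mm³.
d = (85610)^(1/3) = 44.07 mm.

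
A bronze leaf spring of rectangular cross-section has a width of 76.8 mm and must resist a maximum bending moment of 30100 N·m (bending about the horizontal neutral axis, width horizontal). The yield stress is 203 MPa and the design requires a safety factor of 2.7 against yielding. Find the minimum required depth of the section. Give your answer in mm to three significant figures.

h = 177 mm

σ_allow = 203/2.7 = 75.19 MPa.
For a rectangular section σ = 6M/(bh²), so h² = 6M/(b σ_allow) = 6×3.0100×10^7/(76.8×75.19) = 31280 mm².
h = 176.9 mm.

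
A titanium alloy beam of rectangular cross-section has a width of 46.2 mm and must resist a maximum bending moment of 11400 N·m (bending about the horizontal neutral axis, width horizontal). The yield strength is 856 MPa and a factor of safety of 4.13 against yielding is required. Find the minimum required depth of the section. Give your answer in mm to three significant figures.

h = 84.5 mm

σ_allow = 856/4.13 = 207.3 MPa.
For a rectangular section σ = 6M/(bh²), so h² = 6M/(b σ_allow) = 6×1.1400×10^7/(46.2×207.3) = 7143 mm².
h = 84.52 mm.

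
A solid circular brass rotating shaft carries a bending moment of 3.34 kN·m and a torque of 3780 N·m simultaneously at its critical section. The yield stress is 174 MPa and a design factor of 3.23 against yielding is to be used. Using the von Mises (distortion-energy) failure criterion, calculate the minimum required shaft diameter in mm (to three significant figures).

d = 96.0 mm

σ_allow = σ_y/n = 174/3.23 = 53.87 MPa.
For a solid shaft σ_b = 32M/(πd³) and τ = 16T/(πd³), so the von Mises stress is σ' = (16/πd³)·√(4M²+3T²).
√(4M²+3T²) = √(4×(3.340×10^6)² + 3×(3.780×10^6)²) = 9.353×10^6 N·mm.
d³ = 16×9.353×10^6/(π×53.87) = 884300 mm³.
d = 95.98 mm.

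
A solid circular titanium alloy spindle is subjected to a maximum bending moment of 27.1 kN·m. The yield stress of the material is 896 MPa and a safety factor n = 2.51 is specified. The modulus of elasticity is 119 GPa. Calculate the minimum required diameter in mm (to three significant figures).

d = 91.8 mm

σ_allow = 896/2.51 = 357.0 MPa.
For a solid circular section σ = 32M/(πd³), so d³ = 32M/(π σ_allow) = 32×2.7100×10^7/(π×357.0) = 773300 mm³.
d = 91.79 mm.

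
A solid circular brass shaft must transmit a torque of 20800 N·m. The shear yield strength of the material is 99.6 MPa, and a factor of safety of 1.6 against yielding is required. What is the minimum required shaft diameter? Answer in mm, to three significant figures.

d = 119 mm

Allowable shear stress τ_allow = 99.6/1.6 = 62.25 MPa.
For a solid shaft τ = 16T/(πd³), so d³ = 16T/(π τ_allow) = 16×2.0800×10^7/(π×62.25) = 1.702×10^6 mm³.
d = (1.702×10^6)^(1/3) = 119.4 mm.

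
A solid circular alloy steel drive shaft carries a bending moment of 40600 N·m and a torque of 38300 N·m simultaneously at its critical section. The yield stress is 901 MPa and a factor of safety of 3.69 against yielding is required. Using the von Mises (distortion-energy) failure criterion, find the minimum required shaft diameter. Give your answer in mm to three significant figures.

σ_allow = σ_y/n = 901/3.69 = 244.2 MPa.
For a solid shaft σ_b = 32M/(πd³) and τ = 16T/(πd³), so the von Mises stress is σ' = (16/πd³)·√(4M²+3T²).
√(4M²+3T²) = √(4×(4.060×10^7)² + 3×(3.830×10^7)²) = 1.049×10^8 N·mm.
d³ = 16×1.049×10^8/(π×244.2) = 2.187×10^6 mm³.
d = 129.8 mm.

d = 130 mm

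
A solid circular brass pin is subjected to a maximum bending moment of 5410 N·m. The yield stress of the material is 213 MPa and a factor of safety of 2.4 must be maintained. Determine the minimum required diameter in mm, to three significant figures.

σ_allow = 213/2.4 = 88.75 MPa.
For a solid circular section σ = 32M/(πd³), so d³ = 32M/(π σ_allow) = 32×5410000/(π×88.75) = 620900 mm³.
d = 85.31 mm.

d = 85.3 mm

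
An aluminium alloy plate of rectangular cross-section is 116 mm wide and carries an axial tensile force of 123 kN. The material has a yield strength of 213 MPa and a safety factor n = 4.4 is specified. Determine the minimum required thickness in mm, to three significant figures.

σ_allow = 213/4.4 = 48.41 MPa.
Required area A = F/σ_allow = 123000/48.41 = 2541 mm².
t = A/w = 2541/116 = 21.90 mm.

t = 21.9 mm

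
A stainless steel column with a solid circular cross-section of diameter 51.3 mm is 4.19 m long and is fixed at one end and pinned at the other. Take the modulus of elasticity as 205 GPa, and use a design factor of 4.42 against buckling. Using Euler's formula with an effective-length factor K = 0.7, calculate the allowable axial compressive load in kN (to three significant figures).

I = πd⁴/64 = π×51.3⁴/64 = 340000 mm⁴.
Effective length L_e = KL = 0.7×4.19 m = 2933 mm.
Euler critical load P_cr = π²EI/L_e² = π²×205000×340000/2933² = 79960 N.
P_allow = P_cr/n = 79960/4.42 = 18090 N.

P_allow = 18.1 kN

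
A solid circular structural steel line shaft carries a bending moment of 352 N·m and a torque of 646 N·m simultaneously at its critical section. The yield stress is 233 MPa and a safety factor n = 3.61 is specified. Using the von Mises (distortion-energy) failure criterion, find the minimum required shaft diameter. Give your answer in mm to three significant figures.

d = 47.1 mm

σ_allow = σ_y/n = 233/3.61 = 64.54 MPa.
For a solid shaft σ_b = 32M/(πd³) and τ = 16T/(πd³), so the von Mises stress is σ' = (16/πd³)·√(4M²+3T²).
√(4M²+3T²) = √(4×(352000)² + 3×(646000)²) = 1.322×10^6 N·mm.
d³ = 16×1.322×10^6/(π×64.54) = 104300 mm³.
d = 47.07 mm.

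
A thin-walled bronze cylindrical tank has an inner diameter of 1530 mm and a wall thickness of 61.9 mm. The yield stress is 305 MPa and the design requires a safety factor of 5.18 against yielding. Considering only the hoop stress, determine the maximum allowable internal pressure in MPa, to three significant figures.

p_allow = 4.76 MPa

σ_allow = 305/5.18 = 58.88 MPa.
σ_h = pD/(2t) → p_allow = 2σ_allow t/D = 2×58.88×61.9/1530 = 4.764 MPa.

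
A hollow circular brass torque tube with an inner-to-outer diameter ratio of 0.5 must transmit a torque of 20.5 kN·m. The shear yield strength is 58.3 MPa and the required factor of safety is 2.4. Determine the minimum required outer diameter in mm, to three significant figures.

d_o = 166 mm

τ_allow = 58.3/2.4 = 24.29 MPa.
For a hollow shaft τ = 16T/[πd_o³(1−k⁴)] with k = 0.5, so 1−k⁴ = 0.9375.
d_o³ = 16T/[π τ_allow (1−k⁴)] = 16×2.0500×10^7/(π×24.29×0.9375) = 4.585×10^6 mm³.
d_o = 166.1 mm.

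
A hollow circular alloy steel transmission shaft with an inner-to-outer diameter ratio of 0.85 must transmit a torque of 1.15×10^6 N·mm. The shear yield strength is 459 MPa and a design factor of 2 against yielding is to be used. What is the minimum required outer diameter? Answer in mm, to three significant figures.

d_o = 37.7 mm

τ_allow = 459/2 = 229.5 MPa.
For a hollow shaft τ = 16T/[πd_o³(1−k⁴)] with k = 0.85, so 1−k⁴ = 0.4780.
d_o³ = 16T/[π τ_allow (1−k⁴)] = 16×1150000/(π×229.5×0.4780) = 53390 mm³.
d_o = 37.65 mm.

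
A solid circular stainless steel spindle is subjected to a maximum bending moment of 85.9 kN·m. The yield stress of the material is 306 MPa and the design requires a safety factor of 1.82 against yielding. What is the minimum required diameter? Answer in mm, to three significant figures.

σ_allow = 306/1.82 = 168.1 MPa.
For a solid circular section σ = 32M/(πd³), so d³ = 32M/(π σ_allow) = 32×8.5900×10^7/(π×168.1) = 5.204×10^6 mm³.
d = 173.3 mm.

d = 173 mm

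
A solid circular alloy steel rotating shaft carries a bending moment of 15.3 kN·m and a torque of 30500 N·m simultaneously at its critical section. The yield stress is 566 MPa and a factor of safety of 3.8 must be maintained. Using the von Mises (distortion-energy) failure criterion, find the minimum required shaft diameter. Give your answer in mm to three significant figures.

σ_allow = σ_y/n = 566/3.8 = 148.9 MPa.
For a solid shaft σ_b = 32M/(πd³) and τ = 16T/(πd³), so the von Mises stress is σ' = (16/πd³)·√(4M²+3T²).
√(4M²+3T²) = √(4×(1.530×10^7)² + 3×(3.050×10^7)²) = 6.105×10^7 N·mm.
d³ = 16×6.105×10^7/(π×148.9) = 2.087×10^6 mm³.
d = 127.8 mm.

d = 128 mm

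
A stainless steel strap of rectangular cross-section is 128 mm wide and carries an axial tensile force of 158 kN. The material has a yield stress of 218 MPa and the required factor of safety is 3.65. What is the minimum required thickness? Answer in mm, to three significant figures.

σ_allow = 218/3.65 = 59.73 MPa.
Required area A = F/σ_allow = 158000/59.73 = 2645 mm².
t = A/w = 2645/128 = 20.67 mm.

t = 20.7 mm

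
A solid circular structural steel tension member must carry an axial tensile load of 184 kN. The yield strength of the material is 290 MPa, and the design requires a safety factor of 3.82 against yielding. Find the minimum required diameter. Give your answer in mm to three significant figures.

d = 55.6 mm

Allowable stress σ_allow = 290/3.82 = 75.92 MPa.
Required area A = F/σ_allow = 184000/75.92 = 2424 mm².
A = πd²/4 → d = √(4A/π) = 55.55 mm.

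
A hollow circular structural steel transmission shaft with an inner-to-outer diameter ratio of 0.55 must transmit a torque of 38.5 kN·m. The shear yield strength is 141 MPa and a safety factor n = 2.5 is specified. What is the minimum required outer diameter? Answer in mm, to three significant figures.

d_o = 156 mm

τ_allow = 141/2.5 = 56.40 MPa.
For a hollow shaft τ = 16T/[πd_o³(1−k⁴)] with k = 0.55, so 1−k⁴ = 0.9085.
d_o³ = 16T/[π τ_allow (1−k⁴)] = 16×3.8500×10^7/(π×56.40×0.9085) = 3.827×10^6 mm³.
d_o = 156.4 mm.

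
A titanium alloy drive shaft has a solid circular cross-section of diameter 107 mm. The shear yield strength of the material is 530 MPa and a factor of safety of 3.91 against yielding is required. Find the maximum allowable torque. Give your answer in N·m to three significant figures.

T_allow = 32600 N·m

τ_allow = 530/3.91 = 135.5 MPa.
For a solid shaft T_allow = τ_allow·πd³/16; πd³/16 = π×107³/16 = 240500 mm³.
T_allow = 135.5×240500 = 3.260×10^7 N·mm = 32600 N·m.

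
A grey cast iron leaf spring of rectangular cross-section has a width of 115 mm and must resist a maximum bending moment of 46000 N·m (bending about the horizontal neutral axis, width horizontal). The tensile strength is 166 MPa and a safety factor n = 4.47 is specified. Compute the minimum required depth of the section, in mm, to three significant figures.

h = 254 mm

σ_allow = 166/4.47 = 37.14 MPa.
For a rectangular section σ = 6M/(bh²), so h² = 6M/(b σ_allow) = 6×4.6000×10^7/(115×37.14) = 64630 mm².
h = 254.2 mm.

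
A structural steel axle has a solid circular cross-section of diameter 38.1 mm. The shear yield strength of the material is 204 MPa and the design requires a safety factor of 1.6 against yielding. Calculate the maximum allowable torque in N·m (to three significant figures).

τ_allow = 204/1.6 = 127.5 MPa.
For a solid shaft T_allow = τ_allow·πd³/16; πd³/16 = π×38.1³/16 = 10860 mm³.
T_allow = 127.5×10860 = 1.385×10^6 N·mm = 1385 N·m.

T_allow = 1380 N·m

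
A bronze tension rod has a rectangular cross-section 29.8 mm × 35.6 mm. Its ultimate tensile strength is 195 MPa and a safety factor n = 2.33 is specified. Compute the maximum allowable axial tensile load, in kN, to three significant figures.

σ_allow = 195/2.33 = 83.69 MPa.
A = 29.8×35.6 = 1061 mm².
F_allow = σ_allow × A = 83.69×1061 = 88790 N.

F_allow = 88.8 kN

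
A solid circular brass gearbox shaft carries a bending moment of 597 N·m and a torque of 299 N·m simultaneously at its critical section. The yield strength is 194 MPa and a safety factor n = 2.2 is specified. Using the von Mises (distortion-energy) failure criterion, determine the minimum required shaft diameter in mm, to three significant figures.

d = 42.2 mm

σ_allow = σ_y/n = 194/2.2 = 88.18 MPa.
For a solid shaft σ_b = 32M/(πd³) and τ = 16T/(πd³), so the von Mises stress is σ' = (16/πd³)·√(4M²+3T²).
√(4M²+3T²) = √(4×(597000)² + 3×(299000)²) = 1.301×10^6 N·mm.
d³ = 16×1.301×10^6/(π×88.18) = 75170 mm³.
d = 42.20 mm.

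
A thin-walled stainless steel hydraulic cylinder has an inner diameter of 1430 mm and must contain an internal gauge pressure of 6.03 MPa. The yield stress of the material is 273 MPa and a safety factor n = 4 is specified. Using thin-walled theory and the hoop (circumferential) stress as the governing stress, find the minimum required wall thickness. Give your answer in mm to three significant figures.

t = 63.2 mm

σ_allow = 273/4 = 68.25 MPa.
Hoop stress σ_h = pD/(2t), so t = pD/(2σ_allow) = 6.03×1430/(2×68.25) = 63.17 mm.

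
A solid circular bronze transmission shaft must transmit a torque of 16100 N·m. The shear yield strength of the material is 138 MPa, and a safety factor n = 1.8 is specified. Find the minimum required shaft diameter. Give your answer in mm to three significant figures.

d = 102 mm

Allowable shear stress τ_allow = 138/1.8 = 76.67 MPa.
For a solid shaft τ = 16T/(πd³), so d³ = 16T/(π τ_allow) = 16×1.6100×10^7/(π×76.67) = 1.070×10^6 mm³.
d = (1.070×10^6)^(1/3) = 102.3 mm.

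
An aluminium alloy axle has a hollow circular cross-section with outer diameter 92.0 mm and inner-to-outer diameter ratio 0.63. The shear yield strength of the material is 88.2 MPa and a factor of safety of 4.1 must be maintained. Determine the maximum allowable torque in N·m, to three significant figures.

τ_allow = 88.2/4.1 = 21.51 MPa.
For a hollow shaft T_allow = τ_allow·πd_o³(1−k⁴)/16 with 1−k⁴ = 0.8425, so πd_o³(1−k⁴)/16 = 128800 mm³.
T_allow = 21.51×128800 = 2.771×10^6 N·mm = 2771 N·m.

T_allow = 2770 N·m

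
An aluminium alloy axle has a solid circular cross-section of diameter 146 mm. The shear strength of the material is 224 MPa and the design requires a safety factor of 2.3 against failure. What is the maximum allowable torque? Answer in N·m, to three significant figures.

τ_allow = 224/2.3 = 97.39 MPa.
For a solid shaft T_allow = τ_allow·πd³/16; πd³/16 = π×146³/16 = 611100 mm³.
T_allow = 97.39×611100 = 5.951×10^7 N·mm = 59510 N·m.

T_allow = 59500 N·m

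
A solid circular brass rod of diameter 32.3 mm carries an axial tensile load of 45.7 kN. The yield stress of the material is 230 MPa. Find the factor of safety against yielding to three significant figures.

n = 4.12

A = πd²/4 = 819.4 mm².
σ = F/A = 45700/819.4 = 55.77 MPa.
n = 230/55.77 = 4.124.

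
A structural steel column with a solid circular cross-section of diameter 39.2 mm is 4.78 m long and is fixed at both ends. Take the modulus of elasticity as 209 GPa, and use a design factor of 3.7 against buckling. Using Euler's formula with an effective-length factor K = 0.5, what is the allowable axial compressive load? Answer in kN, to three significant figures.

I = πd⁴/64 = π×39.2⁴/64 = 115900 mm⁴.
Effective length L_e = KL = 0.5×4.78 m = 2390 mm.
Euler critical load P_cr = π²EI/L_e² = π²×209000×115900/2390² = 41860 N.
P_allow = P_cr/n = 41860/3.7 = 11310 N.

P_allow = 11.3 kN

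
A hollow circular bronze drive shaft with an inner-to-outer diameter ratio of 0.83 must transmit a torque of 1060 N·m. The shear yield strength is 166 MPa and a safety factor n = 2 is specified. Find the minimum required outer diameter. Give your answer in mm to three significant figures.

τ_allow = 166/2 = 83.00 MPa.
For a hollow shaft τ = 16T/[πd_o³(1−k⁴)] with k = 0.83, so 1−k⁴ = 0.5254.
d_o³ = 16T/[π τ_allow (1−k⁴)] = 16×1060000/(π×83.00×0.5254) = 123800 mm³.
d_o = 49.84 mm.

d_o = 49.8 mm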